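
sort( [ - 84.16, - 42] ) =[ - 84.16, - 42]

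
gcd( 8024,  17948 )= 4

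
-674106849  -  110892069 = -784998918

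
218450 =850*257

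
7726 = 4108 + 3618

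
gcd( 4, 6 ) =2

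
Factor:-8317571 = -8317571^1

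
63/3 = 21 = 21.00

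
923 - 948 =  - 25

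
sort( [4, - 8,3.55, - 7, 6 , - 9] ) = [ - 9, - 8, - 7,3.55,4,6]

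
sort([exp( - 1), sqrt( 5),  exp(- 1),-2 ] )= [-2,  exp( - 1),exp( - 1 ), sqrt( 5 )] 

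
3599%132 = 35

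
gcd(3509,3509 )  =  3509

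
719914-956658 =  - 236744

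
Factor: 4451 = 4451^1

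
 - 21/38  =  -21/38 = - 0.55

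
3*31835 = 95505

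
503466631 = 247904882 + 255561749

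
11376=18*632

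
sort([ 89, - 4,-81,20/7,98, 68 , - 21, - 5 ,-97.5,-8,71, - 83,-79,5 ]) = [ - 97.5,  -  83,-81,-79, - 21, - 8, - 5, - 4, 20/7, 5,68, 71, 89,98]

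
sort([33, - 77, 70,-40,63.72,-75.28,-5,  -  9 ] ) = [ - 77, - 75.28, -40, - 9,-5, 33, 63.72, 70] 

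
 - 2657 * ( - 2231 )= 5927767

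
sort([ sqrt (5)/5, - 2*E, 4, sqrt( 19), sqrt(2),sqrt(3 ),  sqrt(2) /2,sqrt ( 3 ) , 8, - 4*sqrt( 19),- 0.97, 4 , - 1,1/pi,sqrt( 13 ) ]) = [ - 4 *sqrt(19 ), - 2*E, - 1, - 0.97,1/pi,sqrt( 5 )/5, sqrt( 2 )/2 , sqrt ( 2),  sqrt(3), sqrt ( 3),  sqrt( 13),4 , 4 , sqrt( 19),8] 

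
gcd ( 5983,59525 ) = 1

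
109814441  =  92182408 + 17632033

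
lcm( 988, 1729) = 6916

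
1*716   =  716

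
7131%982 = 257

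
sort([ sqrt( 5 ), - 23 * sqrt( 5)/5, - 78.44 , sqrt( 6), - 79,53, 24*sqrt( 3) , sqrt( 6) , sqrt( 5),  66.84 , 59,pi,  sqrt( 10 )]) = [ - 79,-78.44, - 23*sqrt( 5)/5, sqrt( 5 ),sqrt (5) , sqrt( 6), sqrt ( 6), pi, sqrt( 10 ),24*sqrt (3 ),53 , 59,66.84]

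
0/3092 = 0 = 0.00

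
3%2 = 1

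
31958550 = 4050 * 7891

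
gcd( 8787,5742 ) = 87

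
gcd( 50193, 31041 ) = 9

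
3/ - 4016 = - 3/4016 = - 0.00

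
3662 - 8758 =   -  5096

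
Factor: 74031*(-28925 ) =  - 3^1 * 5^2*13^1*89^1*24677^1 = - 2141346675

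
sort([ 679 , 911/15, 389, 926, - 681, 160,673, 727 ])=[ - 681, 911/15,160,389,673, 679,  727, 926]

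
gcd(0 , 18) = 18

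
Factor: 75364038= 2^1*3^2*31^1*131^1 * 1031^1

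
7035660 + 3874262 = 10909922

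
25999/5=5199+4/5 = 5199.80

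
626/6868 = 313/3434=0.09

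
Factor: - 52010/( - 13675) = 10402/2735 = 2^1*5^(  -  1 )*7^1*547^( - 1)*743^1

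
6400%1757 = 1129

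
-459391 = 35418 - 494809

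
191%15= 11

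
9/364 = 9/364=0.02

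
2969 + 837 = 3806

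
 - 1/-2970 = 1/2970  =  0.00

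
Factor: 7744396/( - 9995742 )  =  -3872198/4997871 = - 2^1 * 3^( -2)*11^1*37^1* 67^1*71^1 * 509^( - 1)*1091^( - 1)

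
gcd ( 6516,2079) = 9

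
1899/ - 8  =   - 1899/8 =- 237.38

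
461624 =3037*152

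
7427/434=1061/62 = 17.11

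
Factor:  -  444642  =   - 2^1*3^1*11^1*6737^1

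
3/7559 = 3/7559   =  0.00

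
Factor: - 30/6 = - 5 = - 5^1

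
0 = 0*61731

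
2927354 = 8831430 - 5904076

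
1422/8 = 177 + 3/4 = 177.75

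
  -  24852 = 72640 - 97492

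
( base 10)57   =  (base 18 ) 33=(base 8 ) 71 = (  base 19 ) 30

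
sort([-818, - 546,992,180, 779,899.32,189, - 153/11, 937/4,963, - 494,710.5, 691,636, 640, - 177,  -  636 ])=[ - 818,-636,  -  546,-494,  -  177,-153/11,180,189,937/4, 636 , 640,691,710.5,779,899.32,963,992]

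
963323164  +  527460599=1490783763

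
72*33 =2376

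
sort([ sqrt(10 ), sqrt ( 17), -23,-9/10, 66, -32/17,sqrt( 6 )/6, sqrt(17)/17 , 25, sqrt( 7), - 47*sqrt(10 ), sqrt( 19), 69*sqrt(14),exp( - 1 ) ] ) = [ - 47*sqrt( 10)  , - 23, - 32/17,  -  9/10, sqrt( 17) /17 , exp( - 1 ), sqrt( 6) /6, sqrt(7), sqrt(10), sqrt( 17 ) , sqrt( 19),  25, 66, 69*sqrt( 14)]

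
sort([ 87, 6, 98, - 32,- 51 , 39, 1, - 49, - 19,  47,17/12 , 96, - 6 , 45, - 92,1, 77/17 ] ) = [ - 92, - 51,-49, -32, - 19,- 6,  1,  1, 17/12, 77/17, 6,39,45, 47, 87, 96, 98 ] 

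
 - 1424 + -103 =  - 1527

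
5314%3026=2288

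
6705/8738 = 6705/8738 = 0.77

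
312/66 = 4 + 8/11 = 4.73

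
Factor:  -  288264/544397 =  - 2^3*3^1*7^ (-1)*83^( -1)*937^( - 1)* 12011^1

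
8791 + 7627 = 16418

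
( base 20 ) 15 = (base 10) 25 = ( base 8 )31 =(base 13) 1C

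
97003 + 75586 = 172589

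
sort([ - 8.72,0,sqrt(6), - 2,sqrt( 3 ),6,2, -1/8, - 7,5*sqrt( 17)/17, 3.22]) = [ - 8.72,  -  7 , - 2 , - 1/8,0 , 5 * sqrt(17)/17 , sqrt (3),2, sqrt ( 6) , 3.22,6]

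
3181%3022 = 159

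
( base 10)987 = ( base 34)T1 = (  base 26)1bp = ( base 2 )1111011011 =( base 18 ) 30f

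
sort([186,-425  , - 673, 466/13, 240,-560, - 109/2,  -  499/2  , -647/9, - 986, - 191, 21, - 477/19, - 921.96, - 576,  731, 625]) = [ - 986, - 921.96,  -  673 ,- 576, - 560 , - 425, - 499/2, - 191, - 647/9, - 109/2, - 477/19,21,466/13 , 186,240, 625, 731]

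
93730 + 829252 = 922982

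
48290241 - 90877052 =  - 42586811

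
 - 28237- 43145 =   -  71382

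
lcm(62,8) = 248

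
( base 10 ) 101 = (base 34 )2X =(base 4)1211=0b1100101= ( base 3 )10202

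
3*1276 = 3828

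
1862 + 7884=9746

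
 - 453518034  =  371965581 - 825483615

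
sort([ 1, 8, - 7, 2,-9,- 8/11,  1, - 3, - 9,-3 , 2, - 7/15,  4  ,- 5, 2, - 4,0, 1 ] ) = [ - 9, - 9, - 7,- 5,-4, - 3, - 3, - 8/11, - 7/15, 0 , 1, 1,1,2, 2, 2,4,8 ] 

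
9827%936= 467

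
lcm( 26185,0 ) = 0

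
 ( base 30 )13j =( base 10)1009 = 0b1111110001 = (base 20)2A9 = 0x3F1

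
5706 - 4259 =1447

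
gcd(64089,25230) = 3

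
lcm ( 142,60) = 4260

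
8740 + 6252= 14992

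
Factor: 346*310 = 2^2*5^1 * 31^1*173^1 =107260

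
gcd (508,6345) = 1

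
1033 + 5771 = 6804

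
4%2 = 0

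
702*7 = 4914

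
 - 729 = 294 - 1023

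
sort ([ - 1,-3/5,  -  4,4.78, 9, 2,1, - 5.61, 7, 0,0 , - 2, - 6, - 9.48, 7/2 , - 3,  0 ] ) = [ - 9.48,-6, -5.61, - 4, -3, - 2,-1, - 3/5,0, 0, 0, 1,2,7/2, 4.78, 7, 9]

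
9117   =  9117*1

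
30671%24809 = 5862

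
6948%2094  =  666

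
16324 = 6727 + 9597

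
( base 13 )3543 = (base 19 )11e5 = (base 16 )1d43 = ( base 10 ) 7491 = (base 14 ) 2a31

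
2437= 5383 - 2946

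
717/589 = 1 + 128/589 = 1.22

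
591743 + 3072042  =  3663785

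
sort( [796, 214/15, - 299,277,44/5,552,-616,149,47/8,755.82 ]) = [ - 616, - 299,47/8,44/5,214/15 , 149,  277,552, 755.82, 796]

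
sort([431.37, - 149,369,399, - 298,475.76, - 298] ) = [ - 298, - 298, - 149,369 , 399,431.37  ,  475.76 ]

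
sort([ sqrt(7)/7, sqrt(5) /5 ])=[ sqrt( 7) /7,sqrt (5 )/5] 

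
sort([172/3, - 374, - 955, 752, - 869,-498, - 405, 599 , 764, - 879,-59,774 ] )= [ - 955, - 879, - 869,-498, - 405, - 374, - 59,172/3,599,752, 764, 774]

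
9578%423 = 272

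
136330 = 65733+70597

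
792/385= 72/35=2.06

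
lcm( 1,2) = 2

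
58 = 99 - 41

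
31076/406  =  15538/203 =76.54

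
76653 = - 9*( - 8517)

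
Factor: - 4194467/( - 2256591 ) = 3^( - 1)*71^1 * 59077^1*752197^( - 1 ) 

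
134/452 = 67/226=0.30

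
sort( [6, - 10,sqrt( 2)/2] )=[ - 10, sqrt (2 )/2, 6 ]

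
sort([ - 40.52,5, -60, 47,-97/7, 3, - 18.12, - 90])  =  [-90 ,  -  60, - 40.52, - 18.12, - 97/7, 3, 5,47]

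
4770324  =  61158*78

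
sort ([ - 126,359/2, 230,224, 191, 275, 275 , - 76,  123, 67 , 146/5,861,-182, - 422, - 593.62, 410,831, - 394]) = [ - 593.62, - 422 , - 394, - 182, - 126, - 76,146/5,67,  123,  359/2,191 , 224,230,  275, 275,  410,  831, 861]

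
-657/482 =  - 2 + 307/482 = - 1.36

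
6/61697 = 6/61697 = 0.00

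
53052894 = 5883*9018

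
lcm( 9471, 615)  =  47355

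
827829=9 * 91981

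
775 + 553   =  1328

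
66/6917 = 66/6917 =0.01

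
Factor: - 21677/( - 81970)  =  2^( - 1)*5^ ( - 1 )*7^( - 1 ) * 53^1 * 409^1*1171^( - 1 ) 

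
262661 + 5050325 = 5312986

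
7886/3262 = 2 + 681/1631 =2.42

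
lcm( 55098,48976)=440784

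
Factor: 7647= 3^1*2549^1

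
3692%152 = 44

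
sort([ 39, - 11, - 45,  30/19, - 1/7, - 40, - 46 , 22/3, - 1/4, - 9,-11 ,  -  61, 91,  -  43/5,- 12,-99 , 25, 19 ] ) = [ - 99, -61, - 46,-45, - 40, - 12 , - 11, - 11, - 9, - 43/5  , - 1/4 , - 1/7,30/19,22/3 , 19 , 25,  39, 91] 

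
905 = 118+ 787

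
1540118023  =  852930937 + 687187086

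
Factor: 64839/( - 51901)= - 3^1*17^(- 1)*43^ ( - 1)*71^ ( -1)*21613^1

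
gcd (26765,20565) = 5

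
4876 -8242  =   - 3366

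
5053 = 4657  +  396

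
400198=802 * 499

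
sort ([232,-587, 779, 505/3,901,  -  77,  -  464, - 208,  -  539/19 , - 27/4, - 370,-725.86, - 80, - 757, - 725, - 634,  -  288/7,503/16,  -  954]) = [ - 954, - 757, - 725.86,- 725 , - 634, - 587 , - 464,-370 ,  -  208, - 80, - 77, - 288/7 , - 539/19 , - 27/4,  503/16 , 505/3, 232, 779, 901 ]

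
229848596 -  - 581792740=811641336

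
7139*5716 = 40806524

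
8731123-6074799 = 2656324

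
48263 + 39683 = 87946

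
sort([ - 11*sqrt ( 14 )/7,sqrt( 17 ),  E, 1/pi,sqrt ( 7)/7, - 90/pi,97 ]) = [-90/pi, - 11*sqrt( 14)/7,1/pi,sqrt( 7)/7, E , sqrt( 17 ) , 97]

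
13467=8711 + 4756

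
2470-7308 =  - 4838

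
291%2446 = 291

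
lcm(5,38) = 190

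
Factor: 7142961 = 3^1*7^1*29^1*37^1*317^1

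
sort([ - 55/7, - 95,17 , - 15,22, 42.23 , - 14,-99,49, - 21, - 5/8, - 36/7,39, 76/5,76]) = [  -  99,  -  95 , - 21, - 15, - 14, - 55/7, - 36/7, - 5/8, 76/5,17,22,39,42.23, 49,76 ] 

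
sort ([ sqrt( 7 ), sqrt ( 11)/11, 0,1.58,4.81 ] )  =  [ 0, sqrt ( 11 )/11, 1.58, sqrt(7 ), 4.81 ] 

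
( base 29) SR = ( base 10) 839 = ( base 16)347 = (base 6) 3515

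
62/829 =62/829 = 0.07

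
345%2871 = 345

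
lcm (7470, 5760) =478080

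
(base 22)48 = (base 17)5B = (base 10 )96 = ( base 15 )66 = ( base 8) 140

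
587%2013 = 587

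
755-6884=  - 6129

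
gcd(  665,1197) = 133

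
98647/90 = 98647/90  =  1096.08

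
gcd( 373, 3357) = 373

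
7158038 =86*83233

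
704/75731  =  704/75731=0.01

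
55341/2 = 55341/2=27670.50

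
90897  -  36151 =54746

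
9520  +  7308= 16828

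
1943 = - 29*( - 67)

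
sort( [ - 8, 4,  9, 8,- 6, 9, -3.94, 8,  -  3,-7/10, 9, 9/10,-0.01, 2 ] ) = [ - 8,- 6, - 3.94, - 3,- 7/10, - 0.01,9/10, 2,4,  8, 8,9,9, 9]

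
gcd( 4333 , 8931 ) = 1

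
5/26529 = 5/26529 = 0.00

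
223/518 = 223/518 = 0.43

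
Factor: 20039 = 29^1*691^1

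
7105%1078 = 637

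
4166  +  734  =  4900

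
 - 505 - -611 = 106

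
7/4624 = 7/4624 = 0.00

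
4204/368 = 11 + 39/92 = 11.42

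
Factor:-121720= - 2^3*5^1*17^1*179^1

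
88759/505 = 175 + 384/505 = 175.76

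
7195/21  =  342+13/21 = 342.62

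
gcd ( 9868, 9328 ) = 4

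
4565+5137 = 9702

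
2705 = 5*541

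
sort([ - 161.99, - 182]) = [ - 182, - 161.99 ]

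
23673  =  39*607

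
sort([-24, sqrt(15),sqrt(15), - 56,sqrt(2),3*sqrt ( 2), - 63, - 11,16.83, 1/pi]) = [ - 63,  -  56, - 24, - 11,1/pi,sqrt(2 ),sqrt(15 ),sqrt( 15),3*sqrt(2 ),16.83]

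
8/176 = 1/22  =  0.05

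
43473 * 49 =2130177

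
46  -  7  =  39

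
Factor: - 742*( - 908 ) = 673736 = 2^3 * 7^1 * 53^1 *227^1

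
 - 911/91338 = - 1 + 90427/91338= - 0.01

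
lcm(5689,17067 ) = 17067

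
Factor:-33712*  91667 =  - 2^4*7^2 * 31^1*43^1*2957^1 = - 3090277904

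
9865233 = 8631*1143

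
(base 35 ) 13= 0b100110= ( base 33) 15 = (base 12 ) 32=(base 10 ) 38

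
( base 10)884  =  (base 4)31310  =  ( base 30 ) te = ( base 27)15K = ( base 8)1564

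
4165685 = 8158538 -3992853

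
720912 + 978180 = 1699092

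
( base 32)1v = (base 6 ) 143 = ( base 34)1T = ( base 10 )63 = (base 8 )77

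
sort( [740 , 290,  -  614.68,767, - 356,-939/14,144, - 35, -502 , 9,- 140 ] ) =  [-614.68, - 502, - 356, - 140, -939/14, - 35, 9,  144, 290, 740,767 ]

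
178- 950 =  - 772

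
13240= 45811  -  32571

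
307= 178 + 129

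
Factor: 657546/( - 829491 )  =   - 219182/276497 = -  2^1*13^( - 1)*29^1*3779^1*21269^(  -  1)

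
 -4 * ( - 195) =780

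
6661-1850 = 4811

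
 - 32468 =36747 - 69215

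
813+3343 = 4156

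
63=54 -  - 9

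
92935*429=39869115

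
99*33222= 3288978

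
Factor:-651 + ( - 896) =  - 1547=- 7^1*13^1*17^1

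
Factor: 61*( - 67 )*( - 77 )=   314699 = 7^1*11^1*61^1*67^1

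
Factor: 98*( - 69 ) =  - 2^1*3^1*7^2*23^1 = -6762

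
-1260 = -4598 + 3338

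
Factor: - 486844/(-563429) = 2^2*43^( - 1 )*13103^( - 1 )*121711^1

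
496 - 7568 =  - 7072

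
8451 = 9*939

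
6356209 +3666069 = 10022278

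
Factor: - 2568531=-3^1*7^2*101^1*173^1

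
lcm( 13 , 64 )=832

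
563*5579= 3140977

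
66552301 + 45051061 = 111603362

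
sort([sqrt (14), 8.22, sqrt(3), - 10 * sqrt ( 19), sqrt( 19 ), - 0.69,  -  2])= [ - 10*sqrt( 19 ), - 2, - 0.69, sqrt( 3), sqrt( 14), sqrt( 19 ),8.22]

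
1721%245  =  6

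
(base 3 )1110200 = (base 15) 4B6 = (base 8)2057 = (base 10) 1071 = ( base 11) 894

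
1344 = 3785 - 2441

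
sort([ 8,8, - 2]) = [ - 2,  8,8 ]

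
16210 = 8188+8022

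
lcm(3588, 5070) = 233220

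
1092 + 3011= 4103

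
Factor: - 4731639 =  - 3^1*11^1*127^1*1129^1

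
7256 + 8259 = 15515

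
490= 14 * 35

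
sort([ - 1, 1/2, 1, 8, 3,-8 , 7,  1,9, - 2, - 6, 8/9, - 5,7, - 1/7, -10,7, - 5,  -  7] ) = [ - 10,-8, - 7,- 6, - 5, - 5,- 2, - 1, - 1/7, 1/2, 8/9, 1,1, 3,7, 7, 7,8 , 9]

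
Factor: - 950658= - 2^1*3^1*158443^1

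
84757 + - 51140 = 33617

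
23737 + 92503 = 116240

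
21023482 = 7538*2789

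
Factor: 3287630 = 2^1*5^1*17^1*83^1*233^1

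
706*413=291578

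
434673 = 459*947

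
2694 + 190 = 2884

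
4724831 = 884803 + 3840028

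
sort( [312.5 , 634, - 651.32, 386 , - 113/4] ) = [ - 651.32,-113/4, 312.5 , 386,634 ] 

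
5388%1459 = 1011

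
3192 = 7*456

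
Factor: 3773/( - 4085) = - 5^( - 1 )*7^3*11^1*19^ ( - 1)*43^ ( - 1 ) 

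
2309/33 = 2309/33 = 69.97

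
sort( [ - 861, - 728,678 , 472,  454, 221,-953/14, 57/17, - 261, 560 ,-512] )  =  [ - 861 ,-728, -512, - 261, - 953/14,  57/17,221 , 454, 472,  560, 678]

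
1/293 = 1/293 = 0.00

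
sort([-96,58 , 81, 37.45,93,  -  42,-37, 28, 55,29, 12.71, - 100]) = [- 100, - 96, - 42, - 37, 12.71,28, 29,37.45,  55,58,  81,93]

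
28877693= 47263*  611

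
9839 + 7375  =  17214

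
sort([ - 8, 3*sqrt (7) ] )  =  [ - 8, 3*sqrt(7) ] 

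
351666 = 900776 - 549110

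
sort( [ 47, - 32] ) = [ - 32,47] 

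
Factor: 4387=41^1*107^1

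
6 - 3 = 3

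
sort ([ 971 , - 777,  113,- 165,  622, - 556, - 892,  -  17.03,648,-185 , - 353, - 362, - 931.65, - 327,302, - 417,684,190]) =[ - 931.65, - 892, - 777, - 556  , -417, - 362, - 353, - 327 , - 185, - 165, - 17.03,113,190, 302,622, 648 , 684,971 ] 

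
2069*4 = 8276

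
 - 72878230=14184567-87062797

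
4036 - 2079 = 1957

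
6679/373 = 17+338/373 =17.91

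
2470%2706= 2470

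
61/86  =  61/86 = 0.71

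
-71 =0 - 71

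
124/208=31/52 = 0.60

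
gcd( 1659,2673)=3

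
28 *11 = 308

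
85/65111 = 85/65111= 0.00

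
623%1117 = 623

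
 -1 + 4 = 3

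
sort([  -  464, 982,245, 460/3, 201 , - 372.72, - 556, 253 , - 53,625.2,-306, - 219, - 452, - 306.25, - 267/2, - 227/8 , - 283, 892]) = [ - 556, - 464, - 452, - 372.72,  -  306.25, - 306, - 283, - 219, - 267/2, - 53,-227/8  ,  460/3, 201,245,253, 625.2, 892, 982]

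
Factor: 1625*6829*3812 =2^2 * 5^3*13^1*953^1 * 6829^1= 42302240500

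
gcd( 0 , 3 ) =3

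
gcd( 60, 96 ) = 12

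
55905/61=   55905/61  =  916.48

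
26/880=13/440 = 0.03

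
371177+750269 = 1121446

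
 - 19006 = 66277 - 85283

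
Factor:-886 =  - 2^1*443^1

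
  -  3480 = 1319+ - 4799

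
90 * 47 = 4230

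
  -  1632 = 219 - 1851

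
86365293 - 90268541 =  - 3903248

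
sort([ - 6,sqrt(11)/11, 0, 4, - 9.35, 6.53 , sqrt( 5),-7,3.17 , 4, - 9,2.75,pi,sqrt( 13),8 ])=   [ - 9.35,-9, - 7, - 6, 0,sqrt(11 ) /11, sqrt(5), 2.75 , pi,3.17,sqrt( 13), 4, 4, 6.53, 8]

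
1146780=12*95565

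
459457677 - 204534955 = 254922722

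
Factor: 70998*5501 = 2^1*3^1 * 5501^1*11833^1 = 390559998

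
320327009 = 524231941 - 203904932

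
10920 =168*65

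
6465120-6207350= 257770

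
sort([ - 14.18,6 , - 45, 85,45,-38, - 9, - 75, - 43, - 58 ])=[-75, -58, - 45, -43, - 38, - 14.18,  -  9, 6, 45, 85 ]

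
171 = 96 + 75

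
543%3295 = 543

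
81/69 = 1 + 4/23 = 1.17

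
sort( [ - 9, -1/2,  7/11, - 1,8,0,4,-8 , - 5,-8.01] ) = [ - 9,  -  8.01, - 8, - 5,-1, - 1/2,0,7/11, 4, 8 ]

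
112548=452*249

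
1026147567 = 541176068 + 484971499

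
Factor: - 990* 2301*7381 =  - 16813844190 = - 2^1*3^3*5^1*11^3*13^1*59^1*61^1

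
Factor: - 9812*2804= - 2^4*11^1*223^1*701^1= -27512848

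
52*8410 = 437320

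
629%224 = 181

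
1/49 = 1/49= 0.02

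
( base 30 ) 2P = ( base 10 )85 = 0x55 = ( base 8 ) 125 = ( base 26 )37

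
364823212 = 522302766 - 157479554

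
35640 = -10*(  -  3564) 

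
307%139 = 29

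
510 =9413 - 8903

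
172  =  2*86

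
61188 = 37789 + 23399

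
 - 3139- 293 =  - 3432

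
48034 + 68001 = 116035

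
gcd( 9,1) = 1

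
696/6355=696/6355 = 0.11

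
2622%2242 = 380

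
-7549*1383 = - 10440267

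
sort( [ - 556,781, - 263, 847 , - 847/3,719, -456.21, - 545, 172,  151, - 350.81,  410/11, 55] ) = [ - 556, - 545, - 456.21, - 350.81 , - 847/3, - 263, 410/11,55, 151,172, 719,781, 847]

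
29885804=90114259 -60228455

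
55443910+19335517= 74779427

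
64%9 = 1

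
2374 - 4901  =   - 2527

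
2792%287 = 209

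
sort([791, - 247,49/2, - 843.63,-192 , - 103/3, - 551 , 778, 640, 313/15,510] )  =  [ - 843.63, - 551 , - 247 ,-192, - 103/3,313/15, 49/2, 510,640, 778,  791]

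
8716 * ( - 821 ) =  - 7155836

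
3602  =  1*3602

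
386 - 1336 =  - 950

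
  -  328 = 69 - 397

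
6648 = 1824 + 4824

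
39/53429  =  39/53429 = 0.00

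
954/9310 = 477/4655 = 0.10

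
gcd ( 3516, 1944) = 12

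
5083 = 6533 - 1450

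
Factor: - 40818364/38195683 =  - 2^2*107^( - 1)*356969^ (-1)*10204591^1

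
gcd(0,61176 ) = 61176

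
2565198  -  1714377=850821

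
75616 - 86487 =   -  10871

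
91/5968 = 91/5968 = 0.02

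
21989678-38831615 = - 16841937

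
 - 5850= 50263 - 56113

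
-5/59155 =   -  1 + 11830/11831 = -  0.00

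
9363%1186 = 1061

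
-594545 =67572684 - 68167229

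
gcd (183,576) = 3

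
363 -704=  - 341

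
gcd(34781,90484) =1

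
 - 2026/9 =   -  2026/9  =  - 225.11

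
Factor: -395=  -  5^1*79^1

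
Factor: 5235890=2^1*5^1*  11^1* 47599^1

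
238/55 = 4 + 18/55 = 4.33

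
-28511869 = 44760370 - 73272239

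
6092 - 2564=3528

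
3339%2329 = 1010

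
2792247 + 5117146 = 7909393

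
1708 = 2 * 854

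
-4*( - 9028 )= 36112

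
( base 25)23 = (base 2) 110101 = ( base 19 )2F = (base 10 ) 53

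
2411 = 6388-3977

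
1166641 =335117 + 831524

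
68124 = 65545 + 2579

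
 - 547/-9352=547/9352  =  0.06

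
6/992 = 3/496 = 0.01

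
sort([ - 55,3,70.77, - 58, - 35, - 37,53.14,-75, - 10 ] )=[ - 75, -58, - 55, - 37, - 35, - 10,3,53.14,70.77]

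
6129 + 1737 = 7866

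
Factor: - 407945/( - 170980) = 983/412 = 2^(-2 )*103^( - 1) * 983^1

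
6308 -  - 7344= 13652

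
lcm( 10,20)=20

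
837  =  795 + 42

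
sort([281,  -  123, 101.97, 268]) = [-123,101.97 , 268,281 ] 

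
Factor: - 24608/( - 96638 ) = 2^4*211^ ( - 1) * 229^( - 1) * 769^1  =  12304/48319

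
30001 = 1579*19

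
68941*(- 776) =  - 53498216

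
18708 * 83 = 1552764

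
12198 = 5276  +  6922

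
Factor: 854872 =2^3 * 106859^1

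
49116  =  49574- 458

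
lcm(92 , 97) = 8924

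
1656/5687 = 1656/5687   =  0.29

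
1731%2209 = 1731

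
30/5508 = 5/918 = 0.01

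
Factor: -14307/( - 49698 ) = 2^( -1)*3^(  -  1) * 11^( - 1 )*19^1  =  19/66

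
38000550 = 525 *72382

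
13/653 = 13/653 = 0.02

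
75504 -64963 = 10541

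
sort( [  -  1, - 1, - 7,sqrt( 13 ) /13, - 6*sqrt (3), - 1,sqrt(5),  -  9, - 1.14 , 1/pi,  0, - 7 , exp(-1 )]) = [ - 6*sqrt ( 3) , - 9, - 7,  -  7,  -  1.14,-1 , -1,-1, 0,  sqrt ( 13 )/13,1/pi,exp( - 1),sqrt(5 ) ] 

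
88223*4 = 352892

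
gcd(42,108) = 6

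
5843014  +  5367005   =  11210019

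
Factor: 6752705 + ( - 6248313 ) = 2^3*7^1  *  9007^1 =504392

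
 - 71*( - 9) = 639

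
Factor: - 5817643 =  - 13^1*23^1*19457^1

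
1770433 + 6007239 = 7777672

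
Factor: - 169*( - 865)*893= 5^1 * 13^2*19^1 * 47^1*173^1 = 130543205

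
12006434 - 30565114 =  - 18558680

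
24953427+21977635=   46931062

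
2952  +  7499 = 10451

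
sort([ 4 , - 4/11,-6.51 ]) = [-6.51,-4/11,  4]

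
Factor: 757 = 757^1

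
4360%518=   216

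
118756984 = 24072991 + 94683993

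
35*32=1120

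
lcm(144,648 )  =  1296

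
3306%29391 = 3306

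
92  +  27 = 119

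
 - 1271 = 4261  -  5532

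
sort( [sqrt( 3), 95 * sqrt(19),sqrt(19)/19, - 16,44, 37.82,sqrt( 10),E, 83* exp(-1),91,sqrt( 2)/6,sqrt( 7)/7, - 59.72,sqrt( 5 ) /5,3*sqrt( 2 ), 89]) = [ - 59.72, -16,sqrt(19) /19,sqrt( 2) /6,sqrt(7) /7,sqrt(5)/5, sqrt (3 ),E,sqrt( 10), 3*sqrt(2 ),83 * exp( - 1 ),37.82,44,89,91,95 * sqrt(19) ]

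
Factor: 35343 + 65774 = 101117=101117^1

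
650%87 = 41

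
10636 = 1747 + 8889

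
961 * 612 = 588132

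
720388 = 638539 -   -  81849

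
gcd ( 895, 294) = 1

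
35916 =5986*6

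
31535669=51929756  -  20394087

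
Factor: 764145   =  3^2 * 5^1*16981^1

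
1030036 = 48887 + 981149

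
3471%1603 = 265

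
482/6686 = 241/3343 = 0.07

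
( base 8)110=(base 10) 72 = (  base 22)36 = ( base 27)2i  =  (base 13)57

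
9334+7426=16760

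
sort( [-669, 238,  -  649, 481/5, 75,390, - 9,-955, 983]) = [-955,-669,-649, - 9, 75 , 481/5,238,390, 983]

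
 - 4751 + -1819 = - 6570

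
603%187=42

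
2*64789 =129578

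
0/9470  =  0 = 0.00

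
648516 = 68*9537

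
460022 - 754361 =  - 294339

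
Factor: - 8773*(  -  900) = 7895700 = 2^2*3^2*5^2*31^1*283^1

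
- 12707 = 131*( - 97 )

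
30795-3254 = 27541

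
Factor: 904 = 2^3*113^1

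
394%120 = 34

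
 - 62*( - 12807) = 794034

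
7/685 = 7/685 = 0.01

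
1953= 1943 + 10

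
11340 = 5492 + 5848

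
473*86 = 40678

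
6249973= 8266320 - 2016347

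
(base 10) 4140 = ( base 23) 7j0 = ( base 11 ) 3124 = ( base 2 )1000000101100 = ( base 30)4I0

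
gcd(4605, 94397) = 1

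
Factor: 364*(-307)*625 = - 69842500= - 2^2  *5^4*7^1*13^1*307^1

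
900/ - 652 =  - 225/163 = - 1.38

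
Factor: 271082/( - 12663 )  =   - 578/27= -2^1*3^( - 3)*17^2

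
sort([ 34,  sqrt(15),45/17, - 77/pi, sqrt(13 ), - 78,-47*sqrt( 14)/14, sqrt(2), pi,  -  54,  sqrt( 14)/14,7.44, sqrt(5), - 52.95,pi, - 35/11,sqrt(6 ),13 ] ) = [-78, - 54, - 52.95 , - 77/pi  ,  -  47*sqrt(14)/14, - 35/11, sqrt( 14)/14,sqrt(2) , sqrt(5),sqrt(6),45/17 , pi,pi,sqrt( 13),sqrt(15),7.44, 13,34] 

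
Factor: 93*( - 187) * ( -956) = 16625796 = 2^2*3^1 * 11^1*17^1*31^1 * 239^1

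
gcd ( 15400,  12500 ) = 100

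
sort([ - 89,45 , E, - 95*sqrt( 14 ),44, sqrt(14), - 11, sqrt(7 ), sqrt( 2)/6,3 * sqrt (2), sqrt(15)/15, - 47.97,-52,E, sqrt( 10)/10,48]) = [ - 95 * sqrt(14), - 89 , - 52,-47.97, - 11,sqrt( 2)/6,  sqrt (15 )/15,sqrt(10)/10, sqrt( 7),E,  E,sqrt( 14 ),  3 *sqrt (2),44,45, 48]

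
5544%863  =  366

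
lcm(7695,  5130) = 15390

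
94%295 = 94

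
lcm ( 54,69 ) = 1242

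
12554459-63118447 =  - 50563988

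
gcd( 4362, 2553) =3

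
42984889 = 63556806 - 20571917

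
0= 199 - 199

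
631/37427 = 631/37427  =  0.02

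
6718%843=817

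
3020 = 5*604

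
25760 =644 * 40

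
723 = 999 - 276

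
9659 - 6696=2963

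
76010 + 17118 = 93128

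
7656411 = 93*82327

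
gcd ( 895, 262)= 1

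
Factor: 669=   3^1*223^1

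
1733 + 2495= 4228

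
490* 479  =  234710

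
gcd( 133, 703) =19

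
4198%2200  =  1998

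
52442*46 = 2412332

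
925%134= 121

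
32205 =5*6441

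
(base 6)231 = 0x5b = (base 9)111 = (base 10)91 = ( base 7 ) 160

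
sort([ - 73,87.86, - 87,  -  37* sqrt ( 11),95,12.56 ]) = [  -  37 * sqrt ( 11),  -  87, - 73,12.56,87.86 , 95] 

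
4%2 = 0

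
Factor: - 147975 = - 3^1*5^2*1973^1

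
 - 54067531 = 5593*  (-9667 ) 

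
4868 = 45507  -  40639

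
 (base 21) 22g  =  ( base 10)940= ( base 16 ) 3AC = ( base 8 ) 1654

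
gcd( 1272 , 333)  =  3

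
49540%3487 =722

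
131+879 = 1010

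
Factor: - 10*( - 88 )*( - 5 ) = -2^4*5^2  *  11^1= - 4400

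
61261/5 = 61261/5 = 12252.20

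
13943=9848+4095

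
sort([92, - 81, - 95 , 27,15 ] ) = [ - 95 ,-81,15, 27, 92] 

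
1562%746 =70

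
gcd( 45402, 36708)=966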